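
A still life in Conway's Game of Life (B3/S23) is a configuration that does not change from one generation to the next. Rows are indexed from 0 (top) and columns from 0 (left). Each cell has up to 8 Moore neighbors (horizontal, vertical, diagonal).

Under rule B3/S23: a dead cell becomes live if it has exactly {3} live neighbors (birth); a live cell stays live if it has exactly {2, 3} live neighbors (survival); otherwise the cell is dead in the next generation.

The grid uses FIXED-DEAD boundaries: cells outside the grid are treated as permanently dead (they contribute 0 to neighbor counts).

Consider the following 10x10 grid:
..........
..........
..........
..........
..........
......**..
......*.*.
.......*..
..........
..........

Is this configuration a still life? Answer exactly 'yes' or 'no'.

Compute generation 1 and compare to generation 0 (given above):
Generation 1:
..........
..........
..........
..........
..........
......**..
......*.*.
.......*..
..........
..........
The grids are IDENTICAL -> still life.

Answer: yes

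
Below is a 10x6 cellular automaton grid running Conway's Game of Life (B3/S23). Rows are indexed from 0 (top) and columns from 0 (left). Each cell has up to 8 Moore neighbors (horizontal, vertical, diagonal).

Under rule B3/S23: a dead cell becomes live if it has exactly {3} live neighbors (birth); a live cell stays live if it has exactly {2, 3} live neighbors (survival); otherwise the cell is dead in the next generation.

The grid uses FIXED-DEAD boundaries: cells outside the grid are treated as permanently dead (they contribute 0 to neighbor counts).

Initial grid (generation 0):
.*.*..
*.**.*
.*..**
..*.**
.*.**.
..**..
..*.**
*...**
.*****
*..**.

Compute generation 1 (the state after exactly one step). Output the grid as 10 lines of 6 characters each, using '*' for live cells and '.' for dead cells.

Simulating step by step:
Generation 0 (given above): 31 live cells
Generation 1: 21 live cells
(generation 1 grid is the final answer)

Answer: .*.**.
*..*.*
.*....
.**...
.*...*
.*...*
.**..*
......
***...
.*...*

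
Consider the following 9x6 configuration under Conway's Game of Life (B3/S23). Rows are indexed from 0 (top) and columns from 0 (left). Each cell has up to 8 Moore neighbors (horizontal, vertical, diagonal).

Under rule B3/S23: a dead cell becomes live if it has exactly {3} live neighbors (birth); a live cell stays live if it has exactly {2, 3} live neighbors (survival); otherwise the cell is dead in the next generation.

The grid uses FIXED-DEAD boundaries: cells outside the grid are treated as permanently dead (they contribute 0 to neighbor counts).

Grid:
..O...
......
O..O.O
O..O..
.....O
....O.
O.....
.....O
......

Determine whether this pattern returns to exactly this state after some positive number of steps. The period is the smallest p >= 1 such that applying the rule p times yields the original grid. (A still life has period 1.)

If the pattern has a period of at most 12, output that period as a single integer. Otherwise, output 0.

Answer: 0

Derivation:
Simulating and comparing each generation to the original:
Gen 0 (original, given above): 10 live cells
Gen 1: 2 live cells, differs from original
Gen 2: 0 live cells, differs from original
Gen 3: 0 live cells, differs from original
Gen 4: 0 live cells, differs from original
Gen 5: 0 live cells, differs from original
Gen 6: 0 live cells, differs from original
Gen 7: 0 live cells, differs from original
Gen 8: 0 live cells, differs from original
Gen 9: 0 live cells, differs from original
Gen 10: 0 live cells, differs from original
Gen 11: 0 live cells, differs from original
Gen 12: 0 live cells, differs from original
No period found within 12 steps.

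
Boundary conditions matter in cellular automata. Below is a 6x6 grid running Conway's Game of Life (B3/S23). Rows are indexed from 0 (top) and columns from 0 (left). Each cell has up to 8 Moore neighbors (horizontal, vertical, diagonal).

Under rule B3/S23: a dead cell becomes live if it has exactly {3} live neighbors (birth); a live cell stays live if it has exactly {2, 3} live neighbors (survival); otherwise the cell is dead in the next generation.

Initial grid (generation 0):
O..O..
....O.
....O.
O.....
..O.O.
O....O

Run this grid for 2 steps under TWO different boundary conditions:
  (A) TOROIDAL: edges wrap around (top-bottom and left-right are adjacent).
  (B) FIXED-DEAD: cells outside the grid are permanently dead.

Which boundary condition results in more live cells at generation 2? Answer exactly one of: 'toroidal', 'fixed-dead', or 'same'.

Under TOROIDAL boundary, generation 2:
.OO...
O..O..
O..O.O
....OO
.O.O..
..OOO.
Population = 14

Under FIXED-DEAD boundary, generation 2:
......
......
...OO.
......
......
......
Population = 2

Comparison: toroidal=14, fixed-dead=2 -> toroidal

Answer: toroidal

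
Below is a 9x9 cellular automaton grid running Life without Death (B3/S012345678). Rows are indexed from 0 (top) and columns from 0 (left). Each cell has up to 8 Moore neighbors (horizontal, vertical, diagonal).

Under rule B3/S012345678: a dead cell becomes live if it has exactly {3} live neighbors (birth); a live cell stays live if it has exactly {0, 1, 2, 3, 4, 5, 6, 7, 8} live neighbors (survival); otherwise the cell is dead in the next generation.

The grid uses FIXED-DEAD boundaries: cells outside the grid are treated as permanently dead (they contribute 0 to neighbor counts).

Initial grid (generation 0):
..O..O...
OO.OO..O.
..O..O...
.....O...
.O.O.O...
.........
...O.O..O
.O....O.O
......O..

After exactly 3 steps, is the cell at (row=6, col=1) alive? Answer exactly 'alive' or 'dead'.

Simulating step by step:
Generation 0 (given above): 20 live cells
Generation 1: 35 live cells
.OOOOO...
OO.OOOOO.
.OOO.OO..
..O..OO..
.O.OOO...
..O......
...O.O.OO
.O...OO.O
......OO.
Generation 2: 44 live cells
OOOOOO...
OO.OOOOO.
OOOO.OO..
..O..OO..
.O.OOOO..
..O..OO..
..OOOO.OO
.O..OOO.O
.....OOO.
Generation 3: 51 live cells
OOOOOO...
OO.OOOOO.
OOOO.OO..
O.O..OOO.
.O.OOOOO.
.OO..OO..
.OOOOO.OO
.OO.OOO.O
....OOOO.

Cell (6,1) at generation 3: 1 -> alive

Answer: alive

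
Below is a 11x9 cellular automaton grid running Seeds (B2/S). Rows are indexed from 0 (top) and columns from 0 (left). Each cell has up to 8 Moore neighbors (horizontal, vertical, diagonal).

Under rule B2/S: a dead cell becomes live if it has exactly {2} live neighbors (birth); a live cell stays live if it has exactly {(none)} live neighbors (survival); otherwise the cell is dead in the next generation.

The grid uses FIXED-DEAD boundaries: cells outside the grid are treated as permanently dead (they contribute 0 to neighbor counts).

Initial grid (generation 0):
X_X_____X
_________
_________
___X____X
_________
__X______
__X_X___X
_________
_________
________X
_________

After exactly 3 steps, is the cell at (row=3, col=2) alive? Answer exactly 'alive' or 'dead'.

Simulating step by step:
Generation 0 (given above): 10 live cells
Generation 1: 7 live cells
_X_______
_X_______
_________
_________
__XX_____
_X_______
_X_______
___X_____
_________
_________
_________
Generation 2: 11 live cells
X_X______
X_X______
_________
__XX_____
_X_______
X__X_____
X________
__X______
_________
_________
_________
Generation 3: 9 live cells
___X_____
___X_____
_________
_X_______
X___X____
__X______
__XX_____
_X_______
_________
_________
_________

Cell (3,2) at generation 3: 0 -> dead

Answer: dead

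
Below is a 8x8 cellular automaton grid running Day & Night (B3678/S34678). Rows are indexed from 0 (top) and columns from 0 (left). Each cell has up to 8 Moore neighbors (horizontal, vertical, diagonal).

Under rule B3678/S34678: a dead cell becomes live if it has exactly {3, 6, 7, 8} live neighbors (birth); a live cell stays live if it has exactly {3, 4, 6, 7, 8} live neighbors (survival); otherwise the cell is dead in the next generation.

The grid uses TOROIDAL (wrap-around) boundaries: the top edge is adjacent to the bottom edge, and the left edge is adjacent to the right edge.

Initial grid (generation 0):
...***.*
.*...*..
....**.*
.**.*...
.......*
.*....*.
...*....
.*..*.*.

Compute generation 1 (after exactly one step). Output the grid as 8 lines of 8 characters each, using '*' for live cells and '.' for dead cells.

Simulating step by step:
Generation 0 (given above): 19 live cells
Generation 1: 26 live cells
(generation 1 grid is the final answer)

Answer: *.*.**..
*..***..
*******.
*..*.**.
***.....
........
..*..*..
..*.*...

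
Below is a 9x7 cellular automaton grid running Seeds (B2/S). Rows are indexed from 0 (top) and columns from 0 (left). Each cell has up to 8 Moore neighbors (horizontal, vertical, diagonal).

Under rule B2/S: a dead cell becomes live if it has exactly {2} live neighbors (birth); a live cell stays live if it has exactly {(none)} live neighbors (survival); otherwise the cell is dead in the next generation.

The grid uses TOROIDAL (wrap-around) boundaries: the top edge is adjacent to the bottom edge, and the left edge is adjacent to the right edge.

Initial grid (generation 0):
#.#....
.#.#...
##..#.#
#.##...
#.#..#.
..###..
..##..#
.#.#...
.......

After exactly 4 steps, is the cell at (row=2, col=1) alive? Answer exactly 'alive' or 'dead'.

Simulating step by step:
Generation 0 (given above): 22 live cells
Generation 1: 11 live cells
...#...
....##.
.....#.
.......
.......
#......
#....#.
#...#..
#..#...
Generation 2: 13 live cells
..#..##
...#..#
......#
.......
.......
.#.....
....#..
...#.#.
.##...#
Generation 3: 11 live cells
....#..
..#.#..
#....#.
.......
.......
.......
..##.#.
##....#
.......
Generation 4: 18 live cells
.....#.
.#....#
.#.##.#
......#
.......
..###..
....#..
...###.
.#...##

Cell (2,1) at generation 4: 1 -> alive

Answer: alive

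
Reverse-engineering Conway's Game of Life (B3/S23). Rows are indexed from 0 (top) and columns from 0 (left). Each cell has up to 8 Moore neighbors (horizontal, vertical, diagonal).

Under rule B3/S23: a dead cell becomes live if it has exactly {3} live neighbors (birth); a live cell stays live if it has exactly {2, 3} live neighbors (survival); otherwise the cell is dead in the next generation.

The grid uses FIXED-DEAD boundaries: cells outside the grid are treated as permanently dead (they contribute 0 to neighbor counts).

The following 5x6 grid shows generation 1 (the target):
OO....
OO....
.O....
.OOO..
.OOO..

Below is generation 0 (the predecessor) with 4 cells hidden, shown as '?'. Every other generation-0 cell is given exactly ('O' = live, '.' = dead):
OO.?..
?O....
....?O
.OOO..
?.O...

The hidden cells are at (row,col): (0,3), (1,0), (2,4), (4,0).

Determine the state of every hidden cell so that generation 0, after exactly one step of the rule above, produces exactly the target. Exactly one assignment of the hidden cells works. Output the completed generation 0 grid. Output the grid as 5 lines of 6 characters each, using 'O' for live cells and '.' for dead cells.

Hidden generation-0 cells (in order): (0,3), (1,0), (2,4), (4,0).
A hidden cell only influences target cells in its own 3x3 neighborhood. Try each of the 2^4 = 16 assignments, step the completed generation 0 forward once under B3/S23, and compare with the target:
  (0,3)=. (1,0)=. (2,4)=. (4,0)=. -> step reproduces the target at every cell -> ACCEPT
  (0,3)=. (1,0)=. (2,4)=. (4,0)=O -> step gives (4,1)='.' but target has 'O' -> reject
  (0,3)=. (1,0)=. (2,4)=O (4,0)=. -> step gives (2,3)='O' but target has '.' -> reject
  (0,3)=. (1,0)=. (2,4)=O (4,0)=O -> step gives (2,3)='O' but target has '.' -> reject
  (0,3)=. (1,0)=O (2,4)=. (4,0)=. -> step gives (2,0)='O' but target has '.' -> reject
  (0,3)=. (1,0)=O (2,4)=. (4,0)=O -> step gives (2,0)='O' but target has '.' -> reject
  (0,3)=. (1,0)=O (2,4)=O (4,0)=. -> step gives (2,0)='O' but target has '.' -> reject
  (0,3)=. (1,0)=O (2,4)=O (4,0)=O -> step gives (2,0)='O' but target has '.' -> reject
  (0,3)=O (1,0)=. (2,4)=. (4,0)=. -> step gives (0,2)='O' but target has '.' -> reject
  (0,3)=O (1,0)=. (2,4)=. (4,0)=O -> step gives (0,2)='O' but target has '.' -> reject
  (0,3)=O (1,0)=. (2,4)=O (4,0)=. -> step gives (0,2)='O' but target has '.' -> reject
  (0,3)=O (1,0)=. (2,4)=O (4,0)=O -> step gives (0,2)='O' but target has '.' -> reject
  (0,3)=O (1,0)=O (2,4)=. (4,0)=. -> step gives (0,2)='O' but target has '.' -> reject
  (0,3)=O (1,0)=O (2,4)=. (4,0)=O -> step gives (0,2)='O' but target has '.' -> reject
  (0,3)=O (1,0)=O (2,4)=O (4,0)=. -> step gives (0,2)='O' but target has '.' -> reject
  (0,3)=O (1,0)=O (2,4)=O (4,0)=O -> step gives (0,2)='O' but target has '.' -> reject
Unique solution: (0,3)=dead, (1,0)=dead, (2,4)=dead, (4,0)=dead.
Check: live-neighbor counts of every cell in the completed generation 0:
222000
322011
234220
123221
133310
Applying B3/S23 to generation 0 with these counts gives:
OO....
OO....
.O....
.OOO..
.OOO..
which matches the target exactly.

Answer: OO....
.O....
.....O
.OOO..
..O...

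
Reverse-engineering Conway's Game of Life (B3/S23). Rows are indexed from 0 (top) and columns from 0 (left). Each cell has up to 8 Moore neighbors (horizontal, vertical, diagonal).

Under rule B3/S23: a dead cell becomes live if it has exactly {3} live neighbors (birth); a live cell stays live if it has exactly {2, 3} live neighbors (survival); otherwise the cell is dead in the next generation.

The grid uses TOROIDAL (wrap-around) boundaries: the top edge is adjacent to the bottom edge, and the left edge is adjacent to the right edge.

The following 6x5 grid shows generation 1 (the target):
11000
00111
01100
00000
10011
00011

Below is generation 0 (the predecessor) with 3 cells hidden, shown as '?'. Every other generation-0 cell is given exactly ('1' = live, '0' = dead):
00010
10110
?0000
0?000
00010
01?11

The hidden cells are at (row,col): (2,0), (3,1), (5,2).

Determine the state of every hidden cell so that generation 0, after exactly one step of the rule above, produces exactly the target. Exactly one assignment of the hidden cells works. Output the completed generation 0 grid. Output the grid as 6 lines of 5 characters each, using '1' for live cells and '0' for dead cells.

Answer: 00010
10110
00000
01000
00010
01011

Derivation:
Hidden generation-0 cells (in order): (2,0), (3,1), (5,2).
A hidden cell only influences target cells in its own 3x3 neighborhood. Try each of the 2^3 = 8 assignments, step the completed generation 0 forward once under B3/S23, and compare with the target:
  (2,0)=0 (3,1)=0 (5,2)=0 -> step gives (2,1)='0' but target has '1' -> reject
  (2,0)=0 (3,1)=0 (5,2)=1 -> step gives (0,1)='0' but target has '1' -> reject
  (2,0)=0 (3,1)=1 (5,2)=0 -> step reproduces the target at every cell -> ACCEPT
  (2,0)=0 (3,1)=1 (5,2)=1 -> step gives (0,1)='0' but target has '1' -> reject
  (2,0)=1 (3,1)=0 (5,2)=0 -> step gives (1,1)='1' but target has '0' -> reject
  (2,0)=1 (3,1)=0 (5,2)=1 -> step gives (0,1)='0' but target has '1' -> reject
  (2,0)=1 (3,1)=1 (5,2)=0 -> step gives (1,1)='1' but target has '0' -> reject
  (2,0)=1 (3,1)=1 (5,2)=1 -> step gives (0,1)='0' but target has '1' -> reject
Unique solution: (2,0)=dead, (3,1)=live, (5,2)=dead.
Check: live-neighbor counts of every cell in the completed generation 0:
33545
02223
23322
10211
32423
20433
Applying B3/S23 to generation 0 with these counts gives:
11000
00111
01100
00000
10011
00011
which matches the target exactly.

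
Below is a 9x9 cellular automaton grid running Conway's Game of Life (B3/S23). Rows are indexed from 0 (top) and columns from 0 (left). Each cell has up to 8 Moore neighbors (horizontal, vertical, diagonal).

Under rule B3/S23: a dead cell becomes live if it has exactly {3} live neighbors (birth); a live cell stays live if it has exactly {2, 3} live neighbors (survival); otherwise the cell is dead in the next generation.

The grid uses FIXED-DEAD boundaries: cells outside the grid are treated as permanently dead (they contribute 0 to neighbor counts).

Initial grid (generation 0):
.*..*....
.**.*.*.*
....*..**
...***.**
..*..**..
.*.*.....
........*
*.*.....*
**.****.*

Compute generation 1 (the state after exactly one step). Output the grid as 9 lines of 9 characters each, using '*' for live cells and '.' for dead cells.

Simulating step by step:
Generation 0 (given above): 31 live cells
Generation 1: 31 live cells
(generation 1 grid is the final answer)

Answer: .***.*...
.**.*...*
..*......
...*....*
..*..***.
..*......
.**......
*.****..*
******.*.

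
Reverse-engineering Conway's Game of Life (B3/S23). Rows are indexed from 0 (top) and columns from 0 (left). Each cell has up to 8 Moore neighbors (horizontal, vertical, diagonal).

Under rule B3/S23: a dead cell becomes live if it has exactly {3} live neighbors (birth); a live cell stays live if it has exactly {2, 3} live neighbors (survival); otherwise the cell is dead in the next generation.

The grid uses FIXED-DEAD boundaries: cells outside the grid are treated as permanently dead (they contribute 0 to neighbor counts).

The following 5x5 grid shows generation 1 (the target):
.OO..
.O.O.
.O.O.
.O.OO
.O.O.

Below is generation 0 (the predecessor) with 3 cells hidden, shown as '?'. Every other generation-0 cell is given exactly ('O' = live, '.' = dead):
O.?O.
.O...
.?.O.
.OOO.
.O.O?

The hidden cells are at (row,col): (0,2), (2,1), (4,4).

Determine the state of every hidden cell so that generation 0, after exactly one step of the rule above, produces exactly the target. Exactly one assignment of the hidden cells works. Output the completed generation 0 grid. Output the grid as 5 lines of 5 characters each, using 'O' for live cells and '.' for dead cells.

Answer: O.OO.
.O...
...O.
.OOO.
.O.O.

Derivation:
Hidden generation-0 cells (in order): (0,2), (2,1), (4,4).
A hidden cell only influences target cells in its own 3x3 neighborhood. Try each of the 2^3 = 8 assignments, step the completed generation 0 forward once under B3/S23, and compare with the target:
  (0,2)=. (2,1)=. (4,4)=. -> step gives (0,1)='.' but target has 'O' -> reject
  (0,2)=. (2,1)=. (4,4)=O -> step gives (0,1)='.' but target has 'O' -> reject
  (0,2)=. (2,1)=O (4,4)=. -> step gives (0,1)='.' but target has 'O' -> reject
  (0,2)=. (2,1)=O (4,4)=O -> step gives (0,1)='.' but target has 'O' -> reject
  (0,2)=O (2,1)=. (4,4)=. -> step reproduces the target at every cell -> ACCEPT
  (0,2)=O (2,1)=. (4,4)=O -> step gives (3,3)='.' but target has 'O' -> reject
  (0,2)=O (2,1)=O (4,4)=. -> step gives (1,0)='O' but target has '.' -> reject
  (0,2)=O (2,1)=O (4,4)=O -> step gives (1,0)='O' but target has '.' -> reject
Unique solution: (0,2)=live, (2,1)=dead, (4,4)=dead.
Check: live-neighbor counts of every cell in the completed generation 0:
13211
22432
23522
22533
22522
Applying B3/S23 to generation 0 with these counts gives:
.OO..
.O.O.
.O.O.
.O.OO
.O.O.
which matches the target exactly.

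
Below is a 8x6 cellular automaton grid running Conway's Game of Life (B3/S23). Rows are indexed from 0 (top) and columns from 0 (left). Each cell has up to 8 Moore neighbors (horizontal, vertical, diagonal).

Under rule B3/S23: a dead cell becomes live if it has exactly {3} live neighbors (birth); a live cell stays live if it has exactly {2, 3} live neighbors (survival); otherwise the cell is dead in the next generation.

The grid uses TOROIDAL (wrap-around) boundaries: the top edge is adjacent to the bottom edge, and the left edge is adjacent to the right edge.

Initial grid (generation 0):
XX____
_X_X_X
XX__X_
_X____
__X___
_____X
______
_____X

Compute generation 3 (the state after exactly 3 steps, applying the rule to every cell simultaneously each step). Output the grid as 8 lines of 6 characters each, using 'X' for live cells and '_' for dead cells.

Simulating step by step:
Generation 0 (given above): 12 live cells
Generation 1: 13 live cells
_XX_XX
____XX
_X__XX
XXX___
______
______
______
X_____
Generation 2: 17 live cells
_X_XX_
_XX___
_XXXX_
XXX__X
_X____
______
______
XX___X
Generation 3: 16 live cells
(generation 3 grid is the final answer)

Answer: ___XXX
X_____
____XX
____XX
_XX___
______
X_____
XXX_XX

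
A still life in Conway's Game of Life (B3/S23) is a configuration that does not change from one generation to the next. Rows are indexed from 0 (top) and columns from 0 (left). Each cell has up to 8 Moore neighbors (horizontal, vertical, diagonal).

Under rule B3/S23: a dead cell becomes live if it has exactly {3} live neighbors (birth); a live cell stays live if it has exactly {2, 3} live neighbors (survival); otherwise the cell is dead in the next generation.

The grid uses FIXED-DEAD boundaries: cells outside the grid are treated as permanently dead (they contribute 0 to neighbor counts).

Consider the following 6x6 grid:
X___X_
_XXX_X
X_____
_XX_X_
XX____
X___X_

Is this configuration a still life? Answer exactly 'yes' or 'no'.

Compute generation 1 and compare to generation 0 (given above):
Generation 1:
_XXXX_
XXXXX_
X___X_
__X___
X_XX__
XX____
Cell (0,0) differs: gen0=1 vs gen1=0 -> NOT a still life.

Answer: no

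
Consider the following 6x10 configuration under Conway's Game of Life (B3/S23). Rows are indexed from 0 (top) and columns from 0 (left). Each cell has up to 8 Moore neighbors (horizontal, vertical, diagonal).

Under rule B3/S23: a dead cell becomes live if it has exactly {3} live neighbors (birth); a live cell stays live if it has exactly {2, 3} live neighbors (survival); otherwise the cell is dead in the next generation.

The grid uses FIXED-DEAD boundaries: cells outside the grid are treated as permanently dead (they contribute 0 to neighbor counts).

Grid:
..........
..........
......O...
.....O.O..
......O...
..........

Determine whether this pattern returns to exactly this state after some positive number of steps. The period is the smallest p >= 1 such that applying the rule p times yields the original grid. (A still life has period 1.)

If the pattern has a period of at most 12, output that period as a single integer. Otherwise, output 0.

Answer: 1

Derivation:
Simulating and comparing each generation to the original:
Gen 0 (original, given above): 4 live cells
Gen 1: 4 live cells, MATCHES original -> period = 1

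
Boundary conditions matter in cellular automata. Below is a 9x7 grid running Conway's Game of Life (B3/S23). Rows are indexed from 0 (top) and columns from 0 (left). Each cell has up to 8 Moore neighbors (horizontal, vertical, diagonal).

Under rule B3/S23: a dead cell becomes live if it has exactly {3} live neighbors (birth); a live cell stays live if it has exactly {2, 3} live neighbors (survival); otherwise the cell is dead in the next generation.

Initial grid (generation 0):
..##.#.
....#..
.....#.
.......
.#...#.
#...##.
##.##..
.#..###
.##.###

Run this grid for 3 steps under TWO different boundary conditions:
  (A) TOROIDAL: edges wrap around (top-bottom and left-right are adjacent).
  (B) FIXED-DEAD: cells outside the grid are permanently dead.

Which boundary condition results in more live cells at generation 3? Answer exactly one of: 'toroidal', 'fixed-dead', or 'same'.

Under TOROIDAL boundary, generation 3:
#....#.
......#
.......
...#..#
.......
#.#....
###.#..
...#...
....#.#
Population = 14

Under FIXED-DEAD boundary, generation 3:
.......
...#.#.
....#..
...#.#.
....###
.......
##.#...
.##...#
...###.
Population = 17

Comparison: toroidal=14, fixed-dead=17 -> fixed-dead

Answer: fixed-dead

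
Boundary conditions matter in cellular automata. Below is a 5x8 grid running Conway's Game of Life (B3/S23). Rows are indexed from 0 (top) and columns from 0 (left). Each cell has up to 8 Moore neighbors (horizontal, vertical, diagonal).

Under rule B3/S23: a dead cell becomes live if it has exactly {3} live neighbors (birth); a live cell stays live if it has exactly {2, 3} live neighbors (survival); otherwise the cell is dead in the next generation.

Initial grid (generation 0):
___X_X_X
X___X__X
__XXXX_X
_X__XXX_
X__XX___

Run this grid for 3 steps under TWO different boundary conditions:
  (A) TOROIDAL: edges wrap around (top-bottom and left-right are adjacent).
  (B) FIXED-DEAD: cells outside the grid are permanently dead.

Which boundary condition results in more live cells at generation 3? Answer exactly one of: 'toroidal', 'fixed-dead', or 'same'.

Answer: fixed-dead

Derivation:
Under TOROIDAL boundary, generation 3:
_____X__
__X_X___
__X_____
_____X__
__X__X__
Population = 7

Under FIXED-DEAD boundary, generation 3:
__X_____
_X_X__XX
X_____XX
_X______
________
Population = 9

Comparison: toroidal=7, fixed-dead=9 -> fixed-dead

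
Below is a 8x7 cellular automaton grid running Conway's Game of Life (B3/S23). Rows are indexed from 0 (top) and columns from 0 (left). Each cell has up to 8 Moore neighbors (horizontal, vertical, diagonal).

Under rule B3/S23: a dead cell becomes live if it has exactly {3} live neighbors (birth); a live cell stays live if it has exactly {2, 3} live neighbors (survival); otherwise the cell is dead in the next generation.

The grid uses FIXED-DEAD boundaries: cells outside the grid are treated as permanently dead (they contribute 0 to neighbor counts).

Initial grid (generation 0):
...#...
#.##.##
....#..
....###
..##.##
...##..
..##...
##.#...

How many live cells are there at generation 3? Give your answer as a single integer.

Simulating step by step:
Generation 0 (given above): 21 live cells
Generation 1: 13 live cells
..###..
..##.#.
.......
......#
..#...#
.....#.
.#.....
.#.#...
Generation 2: 7 live cells
..#.#..
..#....
.......
.......
.....##
.......
..#....
..#....
Generation 3: 2 live cells
...#...
...#...
.......
.......
.......
.......
.......
.......
Population at generation 3: 2

Answer: 2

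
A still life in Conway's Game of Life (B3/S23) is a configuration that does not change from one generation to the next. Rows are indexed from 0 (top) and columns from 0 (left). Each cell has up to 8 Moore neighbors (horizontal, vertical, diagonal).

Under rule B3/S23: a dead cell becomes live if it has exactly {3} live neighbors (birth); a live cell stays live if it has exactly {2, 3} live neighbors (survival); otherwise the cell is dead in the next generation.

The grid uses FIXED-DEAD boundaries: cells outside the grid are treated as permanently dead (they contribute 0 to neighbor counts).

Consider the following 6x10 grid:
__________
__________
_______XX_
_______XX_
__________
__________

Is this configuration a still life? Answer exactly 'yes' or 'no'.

Answer: yes

Derivation:
Compute generation 1 and compare to generation 0 (given above):
Generation 1:
__________
__________
_______XX_
_______XX_
__________
__________
The grids are IDENTICAL -> still life.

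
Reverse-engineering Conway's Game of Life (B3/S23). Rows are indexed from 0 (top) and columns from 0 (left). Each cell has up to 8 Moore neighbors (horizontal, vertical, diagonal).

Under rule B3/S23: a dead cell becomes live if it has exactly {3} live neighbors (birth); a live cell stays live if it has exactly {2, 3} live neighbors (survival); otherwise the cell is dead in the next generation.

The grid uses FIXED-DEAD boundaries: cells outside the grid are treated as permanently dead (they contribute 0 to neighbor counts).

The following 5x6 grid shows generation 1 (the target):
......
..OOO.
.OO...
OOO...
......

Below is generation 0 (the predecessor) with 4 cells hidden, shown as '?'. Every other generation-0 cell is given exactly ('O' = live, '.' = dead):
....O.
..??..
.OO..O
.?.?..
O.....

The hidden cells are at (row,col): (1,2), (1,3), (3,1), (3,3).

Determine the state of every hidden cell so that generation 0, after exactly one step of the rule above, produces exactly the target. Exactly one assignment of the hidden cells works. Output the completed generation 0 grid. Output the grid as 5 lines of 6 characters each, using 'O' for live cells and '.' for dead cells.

Answer: ....O.
...O..
.OO..O
.O....
O.....

Derivation:
Hidden generation-0 cells (in order): (1,2), (1,3), (3,1), (3,3).
A hidden cell only influences target cells in its own 3x3 neighborhood. Try each of the 2^4 = 16 assignments, step the completed generation 0 forward once under B3/S23, and compare with the target:
  (1,2)=. (1,3)=. (3,1)=. (3,3)=. -> step gives (1,2)='.' but target has 'O' -> reject
  (1,2)=. (1,3)=. (3,1)=. (3,3)=O -> step gives (1,2)='.' but target has 'O' -> reject
  (1,2)=. (1,3)=. (3,1)=O (3,3)=. -> step gives (1,2)='.' but target has 'O' -> reject
  (1,2)=. (1,3)=. (3,1)=O (3,3)=O -> step gives (1,2)='.' but target has 'O' -> reject
  (1,2)=. (1,3)=O (3,1)=. (3,3)=. -> step gives (2,1)='.' but target has 'O' -> reject
  (1,2)=. (1,3)=O (3,1)=. (3,3)=O -> step gives (2,1)='.' but target has 'O' -> reject
  (1,2)=. (1,3)=O (3,1)=O (3,3)=. -> step reproduces the target at every cell -> ACCEPT
  (1,2)=. (1,3)=O (3,1)=O (3,3)=O -> step gives (2,2)='.' but target has 'O' -> reject
  (1,2)=O (1,3)=. (3,1)=. (3,3)=. -> step gives (1,1)='O' but target has '.' -> reject
  (1,2)=O (1,3)=. (3,1)=. (3,3)=O -> step gives (1,1)='O' but target has '.' -> reject
  (1,2)=O (1,3)=. (3,1)=O (3,3)=. -> step gives (1,1)='O' but target has '.' -> reject
  (1,2)=O (1,3)=. (3,1)=O (3,3)=O -> step gives (1,1)='O' but target has '.' -> reject
  (1,2)=O (1,3)=O (3,1)=. (3,3)=. -> step gives (0,3)='O' but target has '.' -> reject
  (1,2)=O (1,3)=O (3,1)=. (3,3)=O -> step gives (0,3)='O' but target has '.' -> reject
  (1,2)=O (1,3)=O (3,1)=O (3,3)=. -> step gives (0,3)='O' but target has '.' -> reject
  (1,2)=O (1,3)=O (3,1)=O (3,3)=O -> step gives (0,3)='O' but target has '.' -> reject
Unique solution: (1,2)=dead, (1,3)=live, (3,1)=live, (3,3)=dead.
Check: live-neighbor counts of every cell in the completed generation 0:
001211
123232
223220
333111
121000
Applying B3/S23 to generation 0 with these counts gives:
......
..OOO.
.OO...
OOO...
......
which matches the target exactly.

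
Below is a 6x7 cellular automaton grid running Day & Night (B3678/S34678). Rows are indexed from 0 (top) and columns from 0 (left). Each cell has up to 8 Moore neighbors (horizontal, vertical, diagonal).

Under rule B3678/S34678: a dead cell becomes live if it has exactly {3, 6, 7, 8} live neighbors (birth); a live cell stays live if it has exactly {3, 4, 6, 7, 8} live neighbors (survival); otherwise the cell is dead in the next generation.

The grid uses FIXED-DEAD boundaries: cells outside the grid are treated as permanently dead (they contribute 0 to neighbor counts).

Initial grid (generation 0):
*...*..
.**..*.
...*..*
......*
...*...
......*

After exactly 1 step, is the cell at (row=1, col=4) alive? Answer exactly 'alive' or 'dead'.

Answer: alive

Derivation:
Simulating step by step:
Generation 0 (given above): 10 live cells
Generation 1: 5 live cells
.*.....
...**..
..*..*.
.......
.......
.......

Cell (1,4) at generation 1: 1 -> alive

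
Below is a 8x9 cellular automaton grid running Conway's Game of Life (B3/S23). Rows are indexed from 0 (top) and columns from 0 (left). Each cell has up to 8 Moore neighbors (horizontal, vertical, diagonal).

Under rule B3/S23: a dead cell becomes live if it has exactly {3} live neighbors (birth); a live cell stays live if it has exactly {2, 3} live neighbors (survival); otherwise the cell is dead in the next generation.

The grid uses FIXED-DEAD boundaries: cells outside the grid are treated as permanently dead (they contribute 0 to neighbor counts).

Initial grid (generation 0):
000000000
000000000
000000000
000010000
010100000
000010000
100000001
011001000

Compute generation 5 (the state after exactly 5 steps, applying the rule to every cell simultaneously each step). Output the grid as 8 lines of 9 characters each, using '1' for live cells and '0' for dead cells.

Answer: 000000000
000000000
000000000
000000000
000000000
000000000
000000000
000000000

Derivation:
Simulating step by step:
Generation 0 (given above): 9 live cells
Generation 1: 4 live cells
000000000
000000000
000000000
000000000
000110000
000000000
010000000
010000000
Generation 2: 0 live cells
000000000
000000000
000000000
000000000
000000000
000000000
000000000
000000000
Generation 3: 0 live cells
000000000
000000000
000000000
000000000
000000000
000000000
000000000
000000000
Generation 4: 0 live cells
000000000
000000000
000000000
000000000
000000000
000000000
000000000
000000000
Generation 5: 0 live cells
(generation 5 grid is the final answer)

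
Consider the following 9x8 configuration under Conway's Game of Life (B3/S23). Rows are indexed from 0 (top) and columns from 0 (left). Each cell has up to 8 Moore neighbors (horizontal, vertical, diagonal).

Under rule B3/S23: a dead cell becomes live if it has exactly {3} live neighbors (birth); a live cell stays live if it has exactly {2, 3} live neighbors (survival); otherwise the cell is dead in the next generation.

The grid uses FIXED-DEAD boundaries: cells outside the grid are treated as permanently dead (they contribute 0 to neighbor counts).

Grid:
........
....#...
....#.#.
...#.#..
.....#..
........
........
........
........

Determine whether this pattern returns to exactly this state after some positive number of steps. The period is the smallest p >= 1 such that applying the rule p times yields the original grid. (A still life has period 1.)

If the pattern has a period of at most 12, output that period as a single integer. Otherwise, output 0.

Answer: 2

Derivation:
Simulating and comparing each generation to the original:
Gen 0 (original, given above): 6 live cells
Gen 1: 6 live cells, differs from original
Gen 2: 6 live cells, MATCHES original -> period = 2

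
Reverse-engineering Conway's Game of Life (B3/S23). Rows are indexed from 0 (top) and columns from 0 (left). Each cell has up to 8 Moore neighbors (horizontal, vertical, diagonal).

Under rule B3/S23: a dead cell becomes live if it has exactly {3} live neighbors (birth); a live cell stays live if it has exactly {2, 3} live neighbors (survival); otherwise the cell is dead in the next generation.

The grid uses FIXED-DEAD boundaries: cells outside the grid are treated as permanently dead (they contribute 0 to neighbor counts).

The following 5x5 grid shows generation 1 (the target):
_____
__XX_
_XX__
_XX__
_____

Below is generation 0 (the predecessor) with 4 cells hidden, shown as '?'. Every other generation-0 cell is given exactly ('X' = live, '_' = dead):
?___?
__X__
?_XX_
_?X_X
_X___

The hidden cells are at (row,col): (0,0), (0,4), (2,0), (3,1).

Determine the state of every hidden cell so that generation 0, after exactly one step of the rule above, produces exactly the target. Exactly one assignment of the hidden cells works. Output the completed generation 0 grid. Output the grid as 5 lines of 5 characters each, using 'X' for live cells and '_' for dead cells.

Hidden generation-0 cells (in order): (0,0), (0,4), (2,0), (3,1).
A hidden cell only influences target cells in its own 3x3 neighborhood. Try each of the 2^4 = 16 assignments, step the completed generation 0 forward once under B3/S23, and compare with the target:
  (0,0)=_ (0,4)=_ (2,0)=_ (3,1)=_ -> step reproduces the target at every cell -> ACCEPT
  (0,0)=_ (0,4)=_ (2,0)=_ (3,1)=X -> step gives (2,1)='_' but target has 'X' -> reject
  (0,0)=_ (0,4)=_ (2,0)=X (3,1)=_ -> step gives (1,1)='X' but target has '_' -> reject
  (0,0)=_ (0,4)=_ (2,0)=X (3,1)=X -> step gives (1,1)='X' but target has '_' -> reject
  (0,0)=_ (0,4)=X (2,0)=_ (3,1)=_ -> step gives (1,3)='_' but target has 'X' -> reject
  (0,0)=_ (0,4)=X (2,0)=_ (3,1)=X -> step gives (1,3)='_' but target has 'X' -> reject
  (0,0)=_ (0,4)=X (2,0)=X (3,1)=_ -> step gives (1,1)='X' but target has '_' -> reject
  (0,0)=_ (0,4)=X (2,0)=X (3,1)=X -> step gives (1,1)='X' but target has '_' -> reject
  (0,0)=X (0,4)=_ (2,0)=_ (3,1)=_ -> step gives (1,1)='X' but target has '_' -> reject
  (0,0)=X (0,4)=_ (2,0)=_ (3,1)=X -> step gives (1,1)='X' but target has '_' -> reject
  (0,0)=X (0,4)=_ (2,0)=X (3,1)=_ -> step gives (2,1)='_' but target has 'X' -> reject
  (0,0)=X (0,4)=_ (2,0)=X (3,1)=X -> step gives (2,1)='_' but target has 'X' -> reject
  (0,0)=X (0,4)=X (2,0)=_ (3,1)=_ -> step gives (1,1)='X' but target has '_' -> reject
  (0,0)=X (0,4)=X (2,0)=_ (3,1)=X -> step gives (1,1)='X' but target has '_' -> reject
  (0,0)=X (0,4)=X (2,0)=X (3,1)=_ -> step gives (1,3)='_' but target has 'X' -> reject
  (0,0)=X (0,4)=X (2,0)=X (3,1)=X -> step gives (1,3)='_' but target has 'X' -> reject
Unique solution: (0,0)=dead, (0,4)=dead, (2,0)=dead, (3,1)=dead.
Check: live-neighbor counts of every cell in the completed generation 0:
01110
02231
03342
13341
11221
Applying B3/S23 to generation 0 with these counts gives:
_____
__XX_
_XX__
_XX__
_____
which matches the target exactly.

Answer: _____
__X__
__XX_
__X_X
_X___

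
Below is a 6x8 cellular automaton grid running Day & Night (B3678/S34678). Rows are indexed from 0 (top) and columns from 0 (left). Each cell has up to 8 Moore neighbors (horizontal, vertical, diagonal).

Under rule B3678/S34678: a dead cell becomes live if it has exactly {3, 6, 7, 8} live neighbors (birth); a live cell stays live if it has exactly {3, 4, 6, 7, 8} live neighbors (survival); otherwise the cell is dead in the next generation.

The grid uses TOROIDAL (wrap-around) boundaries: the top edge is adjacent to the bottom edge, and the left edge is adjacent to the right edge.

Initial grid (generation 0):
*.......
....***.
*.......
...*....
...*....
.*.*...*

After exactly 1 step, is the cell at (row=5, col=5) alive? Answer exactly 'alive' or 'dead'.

Answer: dead

Derivation:
Simulating step by step:
Generation 0 (given above): 10 live cells
Generation 1: 10 live cells
....****
.......*
....**..
........
....*...
*.*.....

Cell (5,5) at generation 1: 0 -> dead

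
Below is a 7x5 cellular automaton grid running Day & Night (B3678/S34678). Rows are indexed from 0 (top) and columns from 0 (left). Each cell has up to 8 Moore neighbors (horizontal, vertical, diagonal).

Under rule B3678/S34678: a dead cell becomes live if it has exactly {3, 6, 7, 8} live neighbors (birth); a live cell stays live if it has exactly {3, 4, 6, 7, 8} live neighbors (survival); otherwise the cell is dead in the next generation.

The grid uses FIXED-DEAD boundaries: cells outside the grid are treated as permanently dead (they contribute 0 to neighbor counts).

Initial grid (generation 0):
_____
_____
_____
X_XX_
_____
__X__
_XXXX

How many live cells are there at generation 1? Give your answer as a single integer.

Simulating step by step:
Generation 0 (given above): 8 live cells
Generation 1: 7 live cells
_____
_____
_____
_____
_XXX_
_XX__
__XX_
Population at generation 1: 7

Answer: 7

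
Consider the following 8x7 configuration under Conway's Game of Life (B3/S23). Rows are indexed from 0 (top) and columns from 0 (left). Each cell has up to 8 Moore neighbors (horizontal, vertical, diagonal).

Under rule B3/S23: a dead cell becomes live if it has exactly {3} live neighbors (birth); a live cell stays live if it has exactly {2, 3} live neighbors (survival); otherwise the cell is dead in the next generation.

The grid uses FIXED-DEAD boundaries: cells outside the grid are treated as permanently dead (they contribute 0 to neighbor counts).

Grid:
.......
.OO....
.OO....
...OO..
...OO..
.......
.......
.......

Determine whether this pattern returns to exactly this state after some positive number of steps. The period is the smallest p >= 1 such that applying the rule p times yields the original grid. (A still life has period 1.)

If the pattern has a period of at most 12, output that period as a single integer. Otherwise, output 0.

Answer: 2

Derivation:
Simulating and comparing each generation to the original:
Gen 0 (original, given above): 8 live cells
Gen 1: 6 live cells, differs from original
Gen 2: 8 live cells, MATCHES original -> period = 2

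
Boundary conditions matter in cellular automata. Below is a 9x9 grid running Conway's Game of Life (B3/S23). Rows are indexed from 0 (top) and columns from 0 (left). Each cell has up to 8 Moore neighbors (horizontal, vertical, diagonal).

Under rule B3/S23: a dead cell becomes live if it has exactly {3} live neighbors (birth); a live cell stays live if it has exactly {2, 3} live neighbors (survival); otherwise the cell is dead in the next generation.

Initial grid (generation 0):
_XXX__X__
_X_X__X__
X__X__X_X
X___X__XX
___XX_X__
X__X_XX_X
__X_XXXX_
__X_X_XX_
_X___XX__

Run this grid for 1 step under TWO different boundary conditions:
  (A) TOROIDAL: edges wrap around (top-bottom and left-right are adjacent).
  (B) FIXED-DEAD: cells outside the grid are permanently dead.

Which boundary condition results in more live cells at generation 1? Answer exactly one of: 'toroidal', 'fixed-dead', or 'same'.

Answer: fixed-dead

Derivation:
Under TOROIDAL boundary, generation 1:
XX_XX_XX_
_X_XXXX__
_XXXXXX__
X___X_X__
___X__X__
__X_____X
_XX______
_XX_X____
_X__X____
Population = 31

Under FIXED-DEAD boundary, generation 1:
_X_X_____
XX_XXXX__
XXXXXXX_X
____X_X_X
___X__X_X
__X______
_XX_____X
_XX_X____
_____XXX_
Population = 32

Comparison: toroidal=31, fixed-dead=32 -> fixed-dead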